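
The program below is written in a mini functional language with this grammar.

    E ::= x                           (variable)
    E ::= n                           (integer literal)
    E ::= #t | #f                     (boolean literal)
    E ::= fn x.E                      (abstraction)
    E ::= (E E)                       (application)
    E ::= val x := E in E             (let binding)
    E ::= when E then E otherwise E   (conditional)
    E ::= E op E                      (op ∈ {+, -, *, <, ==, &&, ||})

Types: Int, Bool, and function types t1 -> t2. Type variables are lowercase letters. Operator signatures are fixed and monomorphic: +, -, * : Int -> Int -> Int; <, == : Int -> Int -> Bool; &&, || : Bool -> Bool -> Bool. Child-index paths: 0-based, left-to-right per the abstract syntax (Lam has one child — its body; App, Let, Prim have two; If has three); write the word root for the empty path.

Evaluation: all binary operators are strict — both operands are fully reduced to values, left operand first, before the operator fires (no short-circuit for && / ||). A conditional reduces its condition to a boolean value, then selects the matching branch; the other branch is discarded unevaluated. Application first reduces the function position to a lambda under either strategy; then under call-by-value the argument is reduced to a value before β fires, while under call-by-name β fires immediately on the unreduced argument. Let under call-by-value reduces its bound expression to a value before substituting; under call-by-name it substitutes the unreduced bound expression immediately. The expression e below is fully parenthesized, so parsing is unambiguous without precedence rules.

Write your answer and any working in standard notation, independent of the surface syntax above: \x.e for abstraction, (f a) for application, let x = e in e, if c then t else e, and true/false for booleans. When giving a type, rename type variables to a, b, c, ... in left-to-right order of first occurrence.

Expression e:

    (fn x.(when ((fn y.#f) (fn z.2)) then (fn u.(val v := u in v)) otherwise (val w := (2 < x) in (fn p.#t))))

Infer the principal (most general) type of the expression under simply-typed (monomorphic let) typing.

Answer: Int -> Bool -> Bool

Derivation:
\y._ : b -> Bool
\z._ : c -> Int
  unify b -> Bool ~ (c -> Int) -> d
  unify b ~ c -> Int
  unify Bool ~ d
_ _ : Bool
  unify Bool ~ Bool
u : e
let v : e
v : e
\u._ : e -> e
  unify Int ~ Int
x : a
  unify a ~ Int
let w : Bool
\p._ : f -> Bool
  unify e -> e ~ f -> Bool
  unify e ~ f
  unify f ~ Bool
\x._ : Int -> Bool -> Bool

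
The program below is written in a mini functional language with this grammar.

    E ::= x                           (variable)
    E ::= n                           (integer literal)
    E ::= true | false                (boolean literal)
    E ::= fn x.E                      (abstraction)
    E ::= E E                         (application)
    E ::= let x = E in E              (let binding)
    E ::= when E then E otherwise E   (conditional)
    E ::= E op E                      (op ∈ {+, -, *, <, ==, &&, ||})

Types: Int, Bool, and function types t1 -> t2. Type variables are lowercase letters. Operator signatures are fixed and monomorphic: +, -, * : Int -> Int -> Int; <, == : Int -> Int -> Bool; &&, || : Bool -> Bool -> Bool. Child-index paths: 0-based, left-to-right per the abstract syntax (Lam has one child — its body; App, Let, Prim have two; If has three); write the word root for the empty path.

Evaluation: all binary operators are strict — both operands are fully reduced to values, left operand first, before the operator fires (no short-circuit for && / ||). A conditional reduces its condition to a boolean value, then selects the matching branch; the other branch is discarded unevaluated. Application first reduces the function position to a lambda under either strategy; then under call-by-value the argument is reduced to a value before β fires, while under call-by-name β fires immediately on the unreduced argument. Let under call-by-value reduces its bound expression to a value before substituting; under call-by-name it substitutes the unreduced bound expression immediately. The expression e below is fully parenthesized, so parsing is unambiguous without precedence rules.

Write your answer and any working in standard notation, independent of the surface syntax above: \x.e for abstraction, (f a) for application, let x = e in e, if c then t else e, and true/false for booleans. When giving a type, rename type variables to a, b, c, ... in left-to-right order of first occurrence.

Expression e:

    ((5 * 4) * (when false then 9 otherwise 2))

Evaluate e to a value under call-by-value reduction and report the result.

Working:
step 0: ((5 * 4) * (if false then 9 else 2))
step 1: [delta@0] (20 * (if false then 9 else 2))
step 2: [if@1] (20 * 2)
step 3: [delta@root] 40

Answer: 40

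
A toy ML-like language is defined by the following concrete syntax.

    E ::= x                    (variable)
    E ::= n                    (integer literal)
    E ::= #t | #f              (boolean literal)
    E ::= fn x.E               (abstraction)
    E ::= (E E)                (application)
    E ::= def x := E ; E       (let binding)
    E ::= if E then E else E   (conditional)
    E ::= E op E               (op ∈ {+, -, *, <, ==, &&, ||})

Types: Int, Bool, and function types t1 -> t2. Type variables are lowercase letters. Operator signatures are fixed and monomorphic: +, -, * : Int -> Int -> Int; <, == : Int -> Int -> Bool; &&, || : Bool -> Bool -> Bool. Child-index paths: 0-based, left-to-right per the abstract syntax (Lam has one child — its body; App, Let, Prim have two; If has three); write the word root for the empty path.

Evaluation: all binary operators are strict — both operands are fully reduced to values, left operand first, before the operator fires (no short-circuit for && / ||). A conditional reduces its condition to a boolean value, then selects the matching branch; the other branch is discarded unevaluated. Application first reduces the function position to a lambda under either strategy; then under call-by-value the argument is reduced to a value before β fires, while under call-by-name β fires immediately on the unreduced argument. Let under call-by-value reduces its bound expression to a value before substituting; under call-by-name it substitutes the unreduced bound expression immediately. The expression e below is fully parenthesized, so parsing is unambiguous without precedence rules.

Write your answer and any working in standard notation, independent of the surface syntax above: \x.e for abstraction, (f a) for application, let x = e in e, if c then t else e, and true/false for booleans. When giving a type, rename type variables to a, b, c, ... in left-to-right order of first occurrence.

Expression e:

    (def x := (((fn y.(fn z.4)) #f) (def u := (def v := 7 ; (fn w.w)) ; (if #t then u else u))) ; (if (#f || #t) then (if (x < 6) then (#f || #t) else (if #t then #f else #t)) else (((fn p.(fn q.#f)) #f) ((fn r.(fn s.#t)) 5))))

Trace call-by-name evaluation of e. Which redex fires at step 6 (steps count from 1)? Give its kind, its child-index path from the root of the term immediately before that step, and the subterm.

Trace:
step 0: (let x = (((\y.(\z.4)) false) (let u = (let v = 7 in (\w.w)) in (if true then u else u))) in (if (false || true) then (if (x < 6) then (false || true) else (if true then false else true)) else (((\p.(\q.false)) false) ((\r.(\s.true)) 5))))
step 1: [let@root] (if (false || true) then (if ((((\y.(\z.4)) false) (let u = (let v = 7 in (\w.w)) in (if true then u else u))) < 6) then (false || true) else (if true then false else true)) else (((\p.(\q.false)) false) ((\r.(\s.true)) 5)))
step 2: [delta@0] (if true then (if ((((\y.(\z.4)) false) (let u = (let v = 7 in (\w.w)) in (if true then u else u))) < 6) then (false || true) else (if true then false else true)) else (((\p.(\q.false)) false) ((\r.(\s.true)) 5)))
step 3: [if@root] (if ((((\y.(\z.4)) false) (let u = (let v = 7 in (\w.w)) in (if true then u else u))) < 6) then (false || true) else (if true then false else true))
step 4: [beta@0.0.0] (if (((\z.4) (let u = (let v = 7 in (\w.w)) in (if true then u else u))) < 6) then (false || true) else (if true then false else true))
step 5: [beta@0.0] (if (4 < 6) then (false || true) else (if true then false else true))
step 6: [delta@0] (if true then (false || true) else (if true then false else true))

Answer: delta at 0 : (4 < 6)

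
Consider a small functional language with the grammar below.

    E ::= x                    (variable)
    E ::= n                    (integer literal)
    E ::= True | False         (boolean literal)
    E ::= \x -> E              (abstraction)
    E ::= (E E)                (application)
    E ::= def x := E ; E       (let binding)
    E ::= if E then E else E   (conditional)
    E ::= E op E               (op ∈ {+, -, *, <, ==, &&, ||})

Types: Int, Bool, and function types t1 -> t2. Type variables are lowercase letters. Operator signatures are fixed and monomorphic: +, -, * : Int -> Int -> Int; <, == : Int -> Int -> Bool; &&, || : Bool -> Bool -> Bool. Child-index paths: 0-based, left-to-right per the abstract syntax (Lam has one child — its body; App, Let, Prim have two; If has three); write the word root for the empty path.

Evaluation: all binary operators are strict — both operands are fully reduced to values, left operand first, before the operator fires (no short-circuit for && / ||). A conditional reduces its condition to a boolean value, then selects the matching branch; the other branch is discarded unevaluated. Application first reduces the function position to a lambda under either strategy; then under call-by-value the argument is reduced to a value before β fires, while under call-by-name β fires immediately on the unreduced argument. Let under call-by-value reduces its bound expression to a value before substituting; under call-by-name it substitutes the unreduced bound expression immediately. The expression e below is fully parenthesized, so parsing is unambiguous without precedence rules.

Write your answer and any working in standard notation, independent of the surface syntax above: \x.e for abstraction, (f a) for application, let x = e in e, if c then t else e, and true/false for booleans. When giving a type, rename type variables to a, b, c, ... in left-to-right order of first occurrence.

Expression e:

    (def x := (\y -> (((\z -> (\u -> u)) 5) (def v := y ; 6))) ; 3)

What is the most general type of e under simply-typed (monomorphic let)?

Trace:
u : c
\u._ : c -> c
\z._ : b -> c -> c
  unify b -> c -> c ~ Int -> d
  unify b ~ Int
  unify c -> c ~ d
_ _ : c -> c
y : a
let v : a
  unify c -> c ~ Int -> e
  unify c ~ Int
  unify Int ~ e
_ _ : Int
\y._ : a -> Int
let x : a -> Int

Answer: Int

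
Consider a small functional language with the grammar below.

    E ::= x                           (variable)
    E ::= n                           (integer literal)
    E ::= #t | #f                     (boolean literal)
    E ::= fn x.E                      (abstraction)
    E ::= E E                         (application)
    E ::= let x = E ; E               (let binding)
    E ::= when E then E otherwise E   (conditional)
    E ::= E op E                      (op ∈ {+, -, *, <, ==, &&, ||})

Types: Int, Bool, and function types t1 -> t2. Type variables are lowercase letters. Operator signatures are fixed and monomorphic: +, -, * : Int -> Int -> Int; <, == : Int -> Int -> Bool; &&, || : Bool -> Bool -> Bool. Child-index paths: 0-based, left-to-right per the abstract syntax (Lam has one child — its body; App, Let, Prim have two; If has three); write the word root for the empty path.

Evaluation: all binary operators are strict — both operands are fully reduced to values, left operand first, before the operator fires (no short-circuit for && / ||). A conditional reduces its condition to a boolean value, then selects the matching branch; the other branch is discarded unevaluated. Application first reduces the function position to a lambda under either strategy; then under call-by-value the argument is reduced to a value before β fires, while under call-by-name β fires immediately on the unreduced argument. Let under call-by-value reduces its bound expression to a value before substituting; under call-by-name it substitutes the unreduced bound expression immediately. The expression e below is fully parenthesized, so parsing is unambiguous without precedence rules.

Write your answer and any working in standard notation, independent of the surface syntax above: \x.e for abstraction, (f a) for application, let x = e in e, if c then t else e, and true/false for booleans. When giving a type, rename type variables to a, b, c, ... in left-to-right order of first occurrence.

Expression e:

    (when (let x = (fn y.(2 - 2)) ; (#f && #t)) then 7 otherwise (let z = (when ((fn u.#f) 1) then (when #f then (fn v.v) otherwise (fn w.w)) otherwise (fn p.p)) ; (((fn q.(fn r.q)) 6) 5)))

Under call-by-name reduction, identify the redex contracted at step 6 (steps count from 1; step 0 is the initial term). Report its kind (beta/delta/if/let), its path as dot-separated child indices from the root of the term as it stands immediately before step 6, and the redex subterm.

Answer: beta at root : ((\r.6) 5)

Working:
step 0: (if (let x = (\y.(2 - 2)) in (false && true)) then 7 else (let z = (if ((\u.false) 1) then (if false then (\v.v) else (\w.w)) else (\p.p)) in (((\q.(\r.q)) 6) 5)))
step 1: [let@0] (if (false && true) then 7 else (let z = (if ((\u.false) 1) then (if false then (\v.v) else (\w.w)) else (\p.p)) in (((\q.(\r.q)) 6) 5)))
step 2: [delta@0] (if false then 7 else (let z = (if ((\u.false) 1) then (if false then (\v.v) else (\w.w)) else (\p.p)) in (((\q.(\r.q)) 6) 5)))
step 3: [if@root] (let z = (if ((\u.false) 1) then (if false then (\v.v) else (\w.w)) else (\p.p)) in (((\q.(\r.q)) 6) 5))
step 4: [let@root] (((\q.(\r.q)) 6) 5)
step 5: [beta@0] ((\r.6) 5)
step 6: [beta@root] 6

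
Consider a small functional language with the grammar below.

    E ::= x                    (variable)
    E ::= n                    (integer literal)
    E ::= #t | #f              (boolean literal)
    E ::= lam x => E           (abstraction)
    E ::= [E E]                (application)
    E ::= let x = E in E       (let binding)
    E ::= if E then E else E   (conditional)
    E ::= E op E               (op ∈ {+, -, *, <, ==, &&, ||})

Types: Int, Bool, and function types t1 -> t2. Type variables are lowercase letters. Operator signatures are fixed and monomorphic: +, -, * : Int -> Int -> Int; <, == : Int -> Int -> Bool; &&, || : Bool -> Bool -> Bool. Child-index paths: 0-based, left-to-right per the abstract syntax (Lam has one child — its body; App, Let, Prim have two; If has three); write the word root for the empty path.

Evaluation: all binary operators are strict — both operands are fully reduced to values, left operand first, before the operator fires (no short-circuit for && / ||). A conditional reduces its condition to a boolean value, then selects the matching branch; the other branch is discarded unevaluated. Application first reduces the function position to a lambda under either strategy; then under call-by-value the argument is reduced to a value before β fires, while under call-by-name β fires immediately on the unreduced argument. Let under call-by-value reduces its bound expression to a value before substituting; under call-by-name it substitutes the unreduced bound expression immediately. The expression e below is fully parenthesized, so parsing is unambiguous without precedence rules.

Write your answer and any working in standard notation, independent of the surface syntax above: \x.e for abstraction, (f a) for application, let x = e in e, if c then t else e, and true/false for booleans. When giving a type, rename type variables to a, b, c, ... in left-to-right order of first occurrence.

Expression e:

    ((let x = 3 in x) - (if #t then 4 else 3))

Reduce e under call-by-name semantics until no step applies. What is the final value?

Answer: -1

Trace:
step 0: ((let x = 3 in x) - (if true then 4 else 3))
step 1: [let@0] (3 - (if true then 4 else 3))
step 2: [if@1] (3 - 4)
step 3: [delta@root] -1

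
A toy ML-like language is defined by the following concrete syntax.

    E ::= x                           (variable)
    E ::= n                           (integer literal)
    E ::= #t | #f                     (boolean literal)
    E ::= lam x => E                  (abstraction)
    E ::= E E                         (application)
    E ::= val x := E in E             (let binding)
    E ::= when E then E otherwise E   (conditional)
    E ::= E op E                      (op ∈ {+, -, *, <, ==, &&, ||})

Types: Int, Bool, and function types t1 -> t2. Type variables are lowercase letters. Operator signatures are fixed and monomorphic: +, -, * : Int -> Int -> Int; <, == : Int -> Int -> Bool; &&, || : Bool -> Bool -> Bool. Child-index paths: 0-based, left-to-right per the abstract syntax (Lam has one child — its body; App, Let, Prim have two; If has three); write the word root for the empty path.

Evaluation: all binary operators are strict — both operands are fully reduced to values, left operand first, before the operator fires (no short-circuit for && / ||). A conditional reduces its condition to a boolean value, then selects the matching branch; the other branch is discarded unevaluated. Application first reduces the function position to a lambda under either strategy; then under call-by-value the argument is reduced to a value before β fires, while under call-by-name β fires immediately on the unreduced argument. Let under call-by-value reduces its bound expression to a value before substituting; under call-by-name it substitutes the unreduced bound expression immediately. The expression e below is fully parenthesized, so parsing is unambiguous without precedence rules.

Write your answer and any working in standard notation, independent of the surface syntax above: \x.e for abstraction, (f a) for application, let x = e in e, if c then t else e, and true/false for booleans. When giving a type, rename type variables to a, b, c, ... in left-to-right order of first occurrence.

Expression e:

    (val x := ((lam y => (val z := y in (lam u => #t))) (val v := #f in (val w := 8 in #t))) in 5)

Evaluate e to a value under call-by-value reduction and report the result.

Trace:
step 0: (let x = ((\y.(let z = y in (\u.true))) (let v = false in (let w = 8 in true))) in 5)
step 1: [let@0.1] (let x = ((\y.(let z = y in (\u.true))) (let w = 8 in true)) in 5)
step 2: [let@0.1] (let x = ((\y.(let z = y in (\u.true))) true) in 5)
step 3: [beta@0] (let x = (let z = true in (\u.true)) in 5)
step 4: [let@0] (let x = (\u.true) in 5)
step 5: [let@root] 5

Answer: 5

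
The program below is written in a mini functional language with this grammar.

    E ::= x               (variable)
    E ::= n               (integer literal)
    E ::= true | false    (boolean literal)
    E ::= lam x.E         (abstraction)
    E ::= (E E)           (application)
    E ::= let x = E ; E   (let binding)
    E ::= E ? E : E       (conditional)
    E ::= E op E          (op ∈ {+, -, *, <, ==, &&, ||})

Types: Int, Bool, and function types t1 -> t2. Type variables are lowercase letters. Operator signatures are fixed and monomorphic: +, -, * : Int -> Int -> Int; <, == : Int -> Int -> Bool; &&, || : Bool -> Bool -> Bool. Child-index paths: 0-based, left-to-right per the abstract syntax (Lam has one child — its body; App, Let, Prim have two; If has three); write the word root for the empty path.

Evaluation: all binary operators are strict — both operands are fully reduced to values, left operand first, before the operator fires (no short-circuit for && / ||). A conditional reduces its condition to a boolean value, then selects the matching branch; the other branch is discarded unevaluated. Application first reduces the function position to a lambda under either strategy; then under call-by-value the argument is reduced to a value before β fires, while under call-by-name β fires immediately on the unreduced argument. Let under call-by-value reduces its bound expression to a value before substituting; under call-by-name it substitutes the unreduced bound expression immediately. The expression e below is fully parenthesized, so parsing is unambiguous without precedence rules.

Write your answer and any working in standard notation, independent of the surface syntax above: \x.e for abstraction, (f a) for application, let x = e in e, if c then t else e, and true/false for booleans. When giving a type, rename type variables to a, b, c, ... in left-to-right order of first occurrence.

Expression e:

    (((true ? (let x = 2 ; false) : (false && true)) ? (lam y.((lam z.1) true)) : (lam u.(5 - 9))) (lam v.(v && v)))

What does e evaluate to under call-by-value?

Derivation:
step 0: ((if (if true then (let x = 2 in false) else (false && true)) then (\y.((\z.1) true)) else (\u.(5 - 9))) (\v.(v && v)))
step 1: [if@0.0] ((if (let x = 2 in false) then (\y.((\z.1) true)) else (\u.(5 - 9))) (\v.(v && v)))
step 2: [let@0.0] ((if false then (\y.((\z.1) true)) else (\u.(5 - 9))) (\v.(v && v)))
step 3: [if@0] ((\u.(5 - 9)) (\v.(v && v)))
step 4: [beta@root] (5 - 9)
step 5: [delta@root] -4

Answer: -4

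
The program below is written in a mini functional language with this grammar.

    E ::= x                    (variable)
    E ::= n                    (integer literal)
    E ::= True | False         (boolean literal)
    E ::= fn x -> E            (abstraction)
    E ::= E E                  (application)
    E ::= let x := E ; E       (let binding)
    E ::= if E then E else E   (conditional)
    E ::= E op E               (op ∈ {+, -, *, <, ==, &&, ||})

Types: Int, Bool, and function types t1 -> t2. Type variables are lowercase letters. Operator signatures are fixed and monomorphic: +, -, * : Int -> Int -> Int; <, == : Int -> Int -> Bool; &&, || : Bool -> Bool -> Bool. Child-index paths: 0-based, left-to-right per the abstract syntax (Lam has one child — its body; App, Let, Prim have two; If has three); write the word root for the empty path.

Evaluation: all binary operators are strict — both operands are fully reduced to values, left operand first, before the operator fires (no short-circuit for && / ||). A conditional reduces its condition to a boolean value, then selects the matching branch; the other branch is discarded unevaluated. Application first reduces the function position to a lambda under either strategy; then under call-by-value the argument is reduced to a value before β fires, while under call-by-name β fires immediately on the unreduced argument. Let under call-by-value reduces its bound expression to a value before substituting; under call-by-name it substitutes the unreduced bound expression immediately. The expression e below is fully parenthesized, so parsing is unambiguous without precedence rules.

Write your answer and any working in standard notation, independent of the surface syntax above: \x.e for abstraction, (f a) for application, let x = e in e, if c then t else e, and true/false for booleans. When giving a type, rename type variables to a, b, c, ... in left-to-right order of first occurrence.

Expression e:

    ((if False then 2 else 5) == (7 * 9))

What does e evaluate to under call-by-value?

Derivation:
step 0: ((if false then 2 else 5) == (7 * 9))
step 1: [if@0] (5 == (7 * 9))
step 2: [delta@1] (5 == 63)
step 3: [delta@root] false

Answer: false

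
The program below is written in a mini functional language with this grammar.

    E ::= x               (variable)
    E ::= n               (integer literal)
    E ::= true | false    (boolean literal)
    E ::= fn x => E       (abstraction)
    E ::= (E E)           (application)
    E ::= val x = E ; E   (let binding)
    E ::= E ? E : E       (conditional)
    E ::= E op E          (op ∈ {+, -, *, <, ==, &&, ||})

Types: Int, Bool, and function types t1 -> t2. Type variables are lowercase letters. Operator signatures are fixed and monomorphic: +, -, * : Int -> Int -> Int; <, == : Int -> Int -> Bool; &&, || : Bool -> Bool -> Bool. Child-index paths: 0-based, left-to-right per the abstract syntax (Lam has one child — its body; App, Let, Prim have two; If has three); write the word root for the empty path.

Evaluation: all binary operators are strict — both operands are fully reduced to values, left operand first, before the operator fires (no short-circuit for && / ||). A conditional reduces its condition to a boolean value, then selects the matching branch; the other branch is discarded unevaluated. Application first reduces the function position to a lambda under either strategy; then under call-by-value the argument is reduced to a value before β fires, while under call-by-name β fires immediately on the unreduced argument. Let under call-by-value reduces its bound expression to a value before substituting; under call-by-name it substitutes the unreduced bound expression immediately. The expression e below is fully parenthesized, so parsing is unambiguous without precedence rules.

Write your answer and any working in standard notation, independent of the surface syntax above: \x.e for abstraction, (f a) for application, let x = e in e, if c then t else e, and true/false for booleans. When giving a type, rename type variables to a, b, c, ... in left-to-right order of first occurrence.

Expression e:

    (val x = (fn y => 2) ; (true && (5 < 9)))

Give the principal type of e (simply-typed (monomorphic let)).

Answer: Bool

Trace:
\y._ : a -> Int
let x : a -> Int
  unify Bool ~ Bool
  unify Int ~ Int
  unify Int ~ Int
  unify Bool ~ Bool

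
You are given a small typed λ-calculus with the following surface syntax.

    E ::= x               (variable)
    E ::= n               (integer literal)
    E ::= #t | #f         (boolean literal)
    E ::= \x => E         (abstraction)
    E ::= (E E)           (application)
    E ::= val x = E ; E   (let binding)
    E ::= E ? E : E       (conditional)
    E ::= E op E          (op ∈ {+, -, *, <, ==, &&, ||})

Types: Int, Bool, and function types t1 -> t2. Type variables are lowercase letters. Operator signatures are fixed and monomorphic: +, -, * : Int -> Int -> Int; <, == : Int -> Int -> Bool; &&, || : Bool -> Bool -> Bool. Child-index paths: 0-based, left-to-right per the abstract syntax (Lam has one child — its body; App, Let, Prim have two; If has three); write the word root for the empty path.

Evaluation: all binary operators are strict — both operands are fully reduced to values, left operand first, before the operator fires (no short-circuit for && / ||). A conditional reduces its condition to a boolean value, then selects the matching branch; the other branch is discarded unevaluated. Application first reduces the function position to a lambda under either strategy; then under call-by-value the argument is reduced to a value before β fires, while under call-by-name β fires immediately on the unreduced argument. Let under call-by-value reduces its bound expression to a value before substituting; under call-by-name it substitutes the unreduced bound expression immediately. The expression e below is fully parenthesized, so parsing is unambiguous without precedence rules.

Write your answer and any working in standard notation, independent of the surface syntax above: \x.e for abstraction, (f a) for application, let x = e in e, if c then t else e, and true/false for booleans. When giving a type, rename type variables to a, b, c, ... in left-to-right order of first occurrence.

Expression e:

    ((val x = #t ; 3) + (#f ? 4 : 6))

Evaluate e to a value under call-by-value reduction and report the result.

Derivation:
step 0: ((let x = true in 3) + (if false then 4 else 6))
step 1: [let@0] (3 + (if false then 4 else 6))
step 2: [if@1] (3 + 6)
step 3: [delta@root] 9

Answer: 9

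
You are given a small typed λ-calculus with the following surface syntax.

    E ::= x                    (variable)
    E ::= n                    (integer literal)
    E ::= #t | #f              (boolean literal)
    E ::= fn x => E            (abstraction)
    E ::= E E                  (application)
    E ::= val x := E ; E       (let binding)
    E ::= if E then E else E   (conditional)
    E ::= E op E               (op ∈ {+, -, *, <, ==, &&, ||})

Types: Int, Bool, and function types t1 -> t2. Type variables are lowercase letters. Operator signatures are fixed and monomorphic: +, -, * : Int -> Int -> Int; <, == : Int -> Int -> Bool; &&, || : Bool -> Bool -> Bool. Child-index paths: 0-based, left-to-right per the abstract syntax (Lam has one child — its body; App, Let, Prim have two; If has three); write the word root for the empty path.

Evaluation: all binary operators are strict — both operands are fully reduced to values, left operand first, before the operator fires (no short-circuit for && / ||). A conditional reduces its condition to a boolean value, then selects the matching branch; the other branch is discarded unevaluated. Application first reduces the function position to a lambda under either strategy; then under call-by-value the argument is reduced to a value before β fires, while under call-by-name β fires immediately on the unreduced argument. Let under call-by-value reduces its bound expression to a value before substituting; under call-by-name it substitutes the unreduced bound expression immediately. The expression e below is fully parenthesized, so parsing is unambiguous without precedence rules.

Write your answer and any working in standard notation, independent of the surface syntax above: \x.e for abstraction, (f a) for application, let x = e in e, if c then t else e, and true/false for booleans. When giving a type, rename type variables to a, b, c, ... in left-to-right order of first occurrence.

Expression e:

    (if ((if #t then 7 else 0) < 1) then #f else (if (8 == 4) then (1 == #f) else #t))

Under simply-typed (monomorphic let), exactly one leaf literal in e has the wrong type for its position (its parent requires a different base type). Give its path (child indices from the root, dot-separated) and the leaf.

Working:
  unify Bool ~ Bool
  unify Int ~ Int
  unify Int ~ Int
  unify Int ~ Int
  unify Bool ~ Bool
  unify Int ~ Int
  unify Int ~ Int
  unify Bool ~ Bool
  unify Int ~ Int
  unify Bool ~ Int
  FAIL: mismatch Bool ~ Int

Answer: 2.1.1 : false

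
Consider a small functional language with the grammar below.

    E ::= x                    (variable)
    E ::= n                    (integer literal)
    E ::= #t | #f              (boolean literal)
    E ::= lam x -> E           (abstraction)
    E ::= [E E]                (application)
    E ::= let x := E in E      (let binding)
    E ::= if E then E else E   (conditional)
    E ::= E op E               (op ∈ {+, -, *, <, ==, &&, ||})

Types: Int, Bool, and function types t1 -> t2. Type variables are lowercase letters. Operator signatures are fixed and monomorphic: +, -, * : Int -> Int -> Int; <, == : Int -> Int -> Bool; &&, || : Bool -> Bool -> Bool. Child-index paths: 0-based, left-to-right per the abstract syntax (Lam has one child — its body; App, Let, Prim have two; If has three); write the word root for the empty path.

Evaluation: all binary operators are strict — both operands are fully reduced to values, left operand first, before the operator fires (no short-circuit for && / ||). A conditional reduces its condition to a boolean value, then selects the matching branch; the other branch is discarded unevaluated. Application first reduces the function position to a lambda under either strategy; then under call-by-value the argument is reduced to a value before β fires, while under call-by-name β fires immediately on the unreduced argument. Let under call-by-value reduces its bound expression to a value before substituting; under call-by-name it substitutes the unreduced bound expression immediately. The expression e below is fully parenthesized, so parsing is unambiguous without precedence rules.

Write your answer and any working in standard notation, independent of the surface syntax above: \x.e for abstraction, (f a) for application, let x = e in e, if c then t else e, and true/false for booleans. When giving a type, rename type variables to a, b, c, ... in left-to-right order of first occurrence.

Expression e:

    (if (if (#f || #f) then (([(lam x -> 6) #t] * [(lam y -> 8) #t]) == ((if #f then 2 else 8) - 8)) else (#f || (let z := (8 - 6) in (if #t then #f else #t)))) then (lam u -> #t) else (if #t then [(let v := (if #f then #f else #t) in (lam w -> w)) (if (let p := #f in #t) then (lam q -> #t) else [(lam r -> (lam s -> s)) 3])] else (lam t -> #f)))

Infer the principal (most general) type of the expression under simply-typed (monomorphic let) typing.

Derivation:
  unify Bool ~ Bool
  unify Bool ~ Bool
  unify Bool ~ Bool
\x._ : a -> Int
  unify a -> Int ~ Bool -> b
  unify a ~ Bool
  unify Int ~ b
_ _ : Int
  unify Int ~ Int
\y._ : c -> Int
  unify c -> Int ~ Bool -> d
  unify c ~ Bool
  unify Int ~ d
_ _ : Int
  unify Int ~ Int
  unify Int ~ Int
  unify Bool ~ Bool
  unify Int ~ Int
  unify Int ~ Int
  unify Int ~ Int
  unify Int ~ Int
  unify Bool ~ Bool
  unify Int ~ Int
  unify Int ~ Int
let z : Int
  unify Bool ~ Bool
  unify Bool ~ Bool
  unify Bool ~ Bool
  unify Bool ~ Bool
  unify Bool ~ Bool
\u._ : e -> Bool
  unify Bool ~ Bool
  unify Bool ~ Bool
  unify Bool ~ Bool
let v : Bool
w : f
\w._ : f -> f
let p : Bool
  unify Bool ~ Bool
\q._ : g -> Bool
s : i
\s._ : i -> i
\r._ : h -> i -> i
  unify h -> i -> i ~ Int -> j
  unify h ~ Int
  unify i -> i ~ j
_ _ : i -> i
  unify g -> Bool ~ i -> i
  unify g ~ i
  unify Bool ~ i
  unify f -> f ~ (Bool -> Bool) -> k
  unify f ~ Bool -> Bool
  unify Bool -> Bool ~ k
_ _ : Bool -> Bool
\t._ : l -> Bool
  unify Bool -> Bool ~ l -> Bool
  unify Bool ~ l
  unify Bool ~ Bool
  unify e -> Bool ~ Bool -> Bool
  unify e ~ Bool
  unify Bool ~ Bool

Answer: Bool -> Bool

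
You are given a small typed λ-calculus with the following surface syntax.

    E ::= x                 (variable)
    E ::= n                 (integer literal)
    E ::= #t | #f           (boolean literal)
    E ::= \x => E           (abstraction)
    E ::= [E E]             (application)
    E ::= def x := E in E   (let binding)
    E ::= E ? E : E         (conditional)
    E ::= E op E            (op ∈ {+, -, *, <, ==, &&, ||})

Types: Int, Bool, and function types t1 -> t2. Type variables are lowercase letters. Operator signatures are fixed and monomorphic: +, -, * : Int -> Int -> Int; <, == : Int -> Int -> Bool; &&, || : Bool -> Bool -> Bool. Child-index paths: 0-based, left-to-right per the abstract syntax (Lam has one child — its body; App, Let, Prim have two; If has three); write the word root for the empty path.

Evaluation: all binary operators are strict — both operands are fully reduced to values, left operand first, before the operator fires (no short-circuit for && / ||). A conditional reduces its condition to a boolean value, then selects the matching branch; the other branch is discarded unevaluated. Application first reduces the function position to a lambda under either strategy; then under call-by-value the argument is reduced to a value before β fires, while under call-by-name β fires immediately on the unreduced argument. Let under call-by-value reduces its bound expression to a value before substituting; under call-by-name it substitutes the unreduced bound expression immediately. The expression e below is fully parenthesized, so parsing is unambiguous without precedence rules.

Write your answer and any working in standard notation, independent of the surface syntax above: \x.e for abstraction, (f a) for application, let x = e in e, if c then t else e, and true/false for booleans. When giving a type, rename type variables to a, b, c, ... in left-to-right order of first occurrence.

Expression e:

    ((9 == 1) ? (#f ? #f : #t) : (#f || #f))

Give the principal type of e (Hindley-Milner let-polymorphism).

Answer: Bool

Derivation:
  unify Int ~ Int
  unify Int ~ Int
  unify Bool ~ Bool
  unify Bool ~ Bool
  unify Bool ~ Bool
  unify Bool ~ Bool
  unify Bool ~ Bool
  unify Bool ~ Bool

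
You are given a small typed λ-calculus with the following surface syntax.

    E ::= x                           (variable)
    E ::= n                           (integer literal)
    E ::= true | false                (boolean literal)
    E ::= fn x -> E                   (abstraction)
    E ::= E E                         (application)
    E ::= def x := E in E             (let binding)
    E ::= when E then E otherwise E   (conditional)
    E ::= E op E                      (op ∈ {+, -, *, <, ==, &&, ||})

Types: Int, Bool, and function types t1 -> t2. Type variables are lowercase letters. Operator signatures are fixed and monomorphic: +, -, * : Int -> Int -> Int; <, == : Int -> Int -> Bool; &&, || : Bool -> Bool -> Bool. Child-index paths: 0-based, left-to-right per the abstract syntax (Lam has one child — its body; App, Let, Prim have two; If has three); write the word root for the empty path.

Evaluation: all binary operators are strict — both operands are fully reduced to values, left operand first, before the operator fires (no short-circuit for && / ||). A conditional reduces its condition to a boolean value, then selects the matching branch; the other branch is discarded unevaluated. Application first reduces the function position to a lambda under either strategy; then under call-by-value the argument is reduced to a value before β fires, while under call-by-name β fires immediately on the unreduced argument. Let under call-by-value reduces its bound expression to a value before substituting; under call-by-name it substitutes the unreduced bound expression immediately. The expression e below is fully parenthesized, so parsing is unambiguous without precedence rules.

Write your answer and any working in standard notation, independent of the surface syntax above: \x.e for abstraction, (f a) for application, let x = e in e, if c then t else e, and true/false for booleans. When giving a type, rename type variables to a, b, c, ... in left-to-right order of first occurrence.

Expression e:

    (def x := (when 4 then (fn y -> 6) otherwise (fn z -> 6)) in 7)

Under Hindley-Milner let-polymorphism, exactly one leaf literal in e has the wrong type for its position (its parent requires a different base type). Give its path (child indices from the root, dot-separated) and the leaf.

Answer: 0.0 : 4

Trace:
  unify Int ~ Bool
  FAIL: mismatch Int ~ Bool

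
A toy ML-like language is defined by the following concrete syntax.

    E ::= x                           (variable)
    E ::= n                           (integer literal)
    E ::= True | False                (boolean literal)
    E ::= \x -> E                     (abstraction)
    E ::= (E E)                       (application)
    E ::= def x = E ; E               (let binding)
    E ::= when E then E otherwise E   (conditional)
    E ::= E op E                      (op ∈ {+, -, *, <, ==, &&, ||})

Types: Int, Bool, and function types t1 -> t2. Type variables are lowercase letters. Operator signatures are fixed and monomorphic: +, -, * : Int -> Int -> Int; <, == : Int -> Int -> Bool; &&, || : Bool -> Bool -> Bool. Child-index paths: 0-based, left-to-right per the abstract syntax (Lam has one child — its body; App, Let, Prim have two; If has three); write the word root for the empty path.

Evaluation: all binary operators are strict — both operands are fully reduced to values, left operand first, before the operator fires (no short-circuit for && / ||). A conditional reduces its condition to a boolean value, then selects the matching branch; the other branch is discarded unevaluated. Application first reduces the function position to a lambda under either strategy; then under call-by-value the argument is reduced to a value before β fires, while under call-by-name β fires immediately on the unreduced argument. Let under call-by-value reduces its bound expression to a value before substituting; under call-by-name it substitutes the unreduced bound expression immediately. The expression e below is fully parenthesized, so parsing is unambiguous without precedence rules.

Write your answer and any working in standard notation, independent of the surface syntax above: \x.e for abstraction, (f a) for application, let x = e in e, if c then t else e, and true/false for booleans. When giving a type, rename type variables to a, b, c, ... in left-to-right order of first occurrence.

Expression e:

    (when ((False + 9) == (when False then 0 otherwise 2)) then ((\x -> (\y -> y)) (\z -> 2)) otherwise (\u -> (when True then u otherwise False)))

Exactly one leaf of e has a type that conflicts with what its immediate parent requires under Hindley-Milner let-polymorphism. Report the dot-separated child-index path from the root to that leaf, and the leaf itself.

Answer: 0.0.0 : false

Derivation:
  unify Bool ~ Int
  FAIL: mismatch Bool ~ Int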